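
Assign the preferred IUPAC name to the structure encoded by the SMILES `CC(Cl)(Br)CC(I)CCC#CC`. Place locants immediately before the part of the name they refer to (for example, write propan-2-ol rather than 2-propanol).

The longest chain bearing the multiple bond is 9 carbons long (nonane).
There is one C≡C triple bond, indicated by the ending -yne.
The numbering direction is chosen so that numbering from this end puts the triple bond at C-2 rather than C-7.
That gives the triple bond between C-2 and C-3; a bromo group at C-8; a chloro group at C-8; an iodo group at C-6.
The substituents are ordered alphabetically, ignoring any di-/tri- multipliers.
Assembling the pieces gives 8-bromo-8-chloro-6-iodonon-2-yne.

8-bromo-8-chloro-6-iodonon-2-yne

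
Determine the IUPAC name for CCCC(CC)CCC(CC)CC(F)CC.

The longest carbon chain is 11 atoms: the parent is undecane.
Choose the numbering such that the substituent locant set {3,5,8} is lower than {4,7,9} at the first point of difference.
With this numbering: ethyl groups at C-5 and C-8; a fluoro group at C-3.
Substituent prefixes are cited in alphabetical order (multiplying prefixes like di-/tri- are ignored for ordering).
Putting it together: 5,8-diethyl-3-fluoroundecane.

5,8-diethyl-3-fluoroundecane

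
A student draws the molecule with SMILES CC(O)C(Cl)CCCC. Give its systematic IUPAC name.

The longest carbon chain that includes the –OH group has 7 carbons, so the parent hydride is heptane.
The principal characteristic group is an alcohol (–OH), named with the suffix -ol.
The numbering direction is chosen so that numbering from this end puts the hydroxyl group at C-2 rather than C-6.
This places the hydroxyl at C-2; a chloro group at C-3.
The name is 3-chloroheptan-2-ol.

3-chloroheptan-2-ol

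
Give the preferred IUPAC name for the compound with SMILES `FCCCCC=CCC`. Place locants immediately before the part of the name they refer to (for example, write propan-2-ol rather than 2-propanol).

8-fluorooct-3-ene

The longest carbon chain that includes the multiple bond has 8 carbons, so the parent hydride is octane.
The chain contains a C=C double bond, so the unsaturation ending is -ene.
The numbering direction is chosen so that numbering from this end puts the double bond at C-3 rather than C-5.
With this numbering: the double bond between C-3 and C-4; a fluoro group at C-8.
Assembling the pieces gives 8-fluorooct-3-ene.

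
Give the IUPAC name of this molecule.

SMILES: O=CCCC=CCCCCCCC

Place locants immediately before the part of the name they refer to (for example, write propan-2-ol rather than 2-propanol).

Counting along the main chain through the –CHO group and the multiple bond gives 12 carbons: the parent is dodecane.
The highest-priority functional group is an aldehyde (terminal –CHO), so the name ends in -al.
There is one C=C double bond, indicated by the ending -ene.
Number the chain so that the aldehyde carbon is C-1 by definition.
With this numbering: the double bond between C-4 and C-5.
Putting it together: dodec-4-enal.

dodec-4-enal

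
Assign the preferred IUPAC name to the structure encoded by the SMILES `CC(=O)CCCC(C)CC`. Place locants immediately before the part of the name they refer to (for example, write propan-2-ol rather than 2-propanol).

Counting along the main chain through the carbonyl gives 8 carbons: the parent is octane.
A ketone (C=O on an internal carbon) is the principal characteristic group, giving the suffix -one.
Number the chain so that numbering from this end puts the carbonyl group at C-2 rather than C-7.
With this numbering: the carbonyl at C-2; a methyl group at C-6.
Putting it together: 6-methyloctan-2-one.

6-methyloctan-2-one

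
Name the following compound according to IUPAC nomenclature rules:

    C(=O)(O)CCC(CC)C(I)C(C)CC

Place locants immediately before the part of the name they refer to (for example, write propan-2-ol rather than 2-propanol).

Counting along the main chain through the –COOH group gives 8 carbons: the parent is octane.
The highest-priority functional group is a carboxylic acid (terminal –COOH), so the name ends in -oic acid.
The numbering direction is chosen so that the carboxylic acid carbon is C-1 by definition.
With this numbering: an ethyl group at C-4; an iodo group at C-5; a methyl group at C-6.
Substituent prefixes are cited in alphabetical order (multiplying prefixes like di-/tri- are ignored for ordering).
Putting it together: 4-ethyl-5-iodo-6-methyloctanoic acid.

4-ethyl-5-iodo-6-methyloctanoic acid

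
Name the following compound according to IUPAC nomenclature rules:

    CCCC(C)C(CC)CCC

4-ethyl-5-methyloctane

The longest continuous carbon chain has 8 atoms, so the parent hydride is octane.
Number the chain so that the locant sets are identical either way, so the alphabetically earlier ethyl substituent takes the lower locant (4 rather than 5).
That gives an ethyl group at C-4; a methyl group at C-5.
Substituent prefixes are cited in alphabetical order (multiplying prefixes like di-/tri- are ignored for ordering).
Assembling the pieces gives 4-ethyl-5-methyloctane.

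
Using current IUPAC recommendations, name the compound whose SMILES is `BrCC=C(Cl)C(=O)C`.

5-bromo-3-chloropent-3-en-2-one

Counting along the main chain through the carbonyl and the multiple bond gives 5 carbons: the parent is pentane.
The highest-priority functional group is a ketone (C=O on an internal carbon), so the name ends in -one.
There is one C=C double bond, indicated by the ending -ene.
The numbering direction is chosen so that numbering from this end puts the carbonyl group at C-2 rather than C-4.
This places the carbonyl at C-2; the double bond between C-3 and C-4; a bromo group at C-5; a chloro group at C-3.
The substituents are ordered alphabetically, ignoring any di-/tri- multipliers.
The name is 5-bromo-3-chloropent-3-en-2-one.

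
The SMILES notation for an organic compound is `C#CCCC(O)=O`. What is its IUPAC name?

The longest chain bearing the –COOH group and the multiple bond is 5 carbons long (pentane).
The highest-priority functional group is a carboxylic acid (terminal –COOH), so the name ends in -oic acid.
There is one C≡C triple bond, indicated by the ending -yne.
Choose the numbering such that the carboxylic acid carbon is C-1 by definition.
With this numbering: the triple bond between C-4 and C-5.
Assembling the pieces gives pent-4-ynoic acid.

pent-4-ynoic acid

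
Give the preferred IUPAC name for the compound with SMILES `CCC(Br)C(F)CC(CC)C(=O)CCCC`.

The longest chain bearing the carbonyl is 11 carbons long (undecane).
The principal characteristic group is a ketone (C=O on an internal carbon), named with the suffix -one.
Number the chain so that numbering from this end puts the carbonyl group at C-5 rather than C-7.
That gives the carbonyl at C-5; a bromo group at C-9; an ethyl group at C-6; a fluoro group at C-8.
Substituent prefixes are cited in alphabetical order (multiplying prefixes like di-/tri- are ignored for ordering).
Putting it together: 9-bromo-6-ethyl-8-fluoroundecan-5-one.

9-bromo-6-ethyl-8-fluoroundecan-5-one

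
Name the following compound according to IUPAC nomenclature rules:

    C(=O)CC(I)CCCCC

Counting along the main chain through the –CHO group gives 8 carbons: the parent is octane.
An aldehyde (terminal –CHO) is the principal characteristic group, giving the suffix -al.
Choose the numbering such that the aldehyde carbon is C-1 by definition.
This places an iodo group at C-3.
The name is 3-iodooctanal.

3-iodooctanal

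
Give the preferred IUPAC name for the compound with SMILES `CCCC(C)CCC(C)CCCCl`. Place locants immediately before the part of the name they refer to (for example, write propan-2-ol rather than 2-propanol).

The longest carbon chain is 10 atoms: the parent is decane.
The numbering direction is chosen so that the substituent locant set {1,4,7} is lower than {4,7,10} at the first point of difference.
With this numbering: a chloro group at C-1; methyl groups at C-4 and C-7.
The substituents are ordered alphabetically, ignoring any di-/tri- multipliers.
Putting it together: 1-chloro-4,7-dimethyldecane.

1-chloro-4,7-dimethyldecane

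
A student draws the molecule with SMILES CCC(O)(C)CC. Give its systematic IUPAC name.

3-methylpentan-3-ol

The longest chain bearing the –OH group is 5 carbons long (pentane).
The principal characteristic group is an alcohol (–OH), named with the suffix -ol.
The molecule is symmetric, so either numbering direction gives the same locants.
This places the hydroxyl at C-3; a methyl group at C-3.
The name is 3-methylpentan-3-ol.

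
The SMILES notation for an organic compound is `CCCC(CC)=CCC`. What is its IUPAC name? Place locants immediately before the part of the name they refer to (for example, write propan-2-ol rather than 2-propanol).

The longest carbon chain that includes the multiple bond has 7 carbons, so the parent hydride is heptane.
The chain contains a C=C double bond, so the unsaturation ending is -ene.
The numbering direction is chosen so that numbering from this end puts the double bond at C-3 rather than C-4.
With this numbering: the double bond between C-3 and C-4; an ethyl group at C-4.
The name is 4-ethylhept-3-ene.

4-ethylhept-3-ene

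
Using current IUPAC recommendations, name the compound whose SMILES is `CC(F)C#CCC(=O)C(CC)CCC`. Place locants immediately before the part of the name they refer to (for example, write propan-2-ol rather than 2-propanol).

Counting along the main chain through the carbonyl and the multiple bond gives 10 carbons: the parent is decane.
A ketone (C=O on an internal carbon) is the principal characteristic group, giving the suffix -one.
There is one C≡C triple bond, indicated by the ending -yne.
The numbering direction is chosen so that numbering from this end puts the carbonyl group at C-5 rather than C-6.
This places the carbonyl at C-5; the triple bond between C-7 and C-8; an ethyl group at C-4; a fluoro group at C-9.
Prefixes are listed alphabetically: ethyl, fluoro.
Assembling the pieces gives 4-ethyl-9-fluorodec-7-yn-5-one.

4-ethyl-9-fluorodec-7-yn-5-one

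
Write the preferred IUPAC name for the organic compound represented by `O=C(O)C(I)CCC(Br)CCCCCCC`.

Counting along the main chain through the –COOH group gives 12 carbons: the parent is dodecane.
A carboxylic acid (terminal –COOH) is the principal characteristic group, giving the suffix -oic acid.
Choose the numbering such that the carboxylic acid carbon is C-1 by definition.
With this numbering: a bromo group at C-5; an iodo group at C-2.
The substituents are ordered alphabetically, ignoring any di-/tri- multipliers.
Putting it together: 5-bromo-2-iodododecanoic acid.

5-bromo-2-iodododecanoic acid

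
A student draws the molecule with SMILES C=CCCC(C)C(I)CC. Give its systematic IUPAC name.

The longest carbon chain that includes the multiple bond has 8 carbons, so the parent hydride is octane.
A C=C double bond in the chain gives the infix -ene-.
Choose the numbering such that numbering from this end puts the double bond at C-1 rather than C-7.
This places the double bond between C-1 and C-2; an iodo group at C-6; a methyl group at C-5.
Substituent prefixes are cited in alphabetical order (multiplying prefixes like di-/tri- are ignored for ordering).
The name is 6-iodo-5-methyloct-1-ene.

6-iodo-5-methyloct-1-ene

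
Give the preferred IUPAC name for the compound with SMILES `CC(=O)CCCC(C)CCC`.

6-methylnonan-2-one

The longest carbon chain that includes the carbonyl has 9 carbons, so the parent hydride is nonane.
The principal characteristic group is a ketone (C=O on an internal carbon), named with the suffix -one.
Choose the numbering such that numbering from this end puts the carbonyl group at C-2 rather than C-8.
That gives the carbonyl at C-2; a methyl group at C-6.
The name is 6-methylnonan-2-one.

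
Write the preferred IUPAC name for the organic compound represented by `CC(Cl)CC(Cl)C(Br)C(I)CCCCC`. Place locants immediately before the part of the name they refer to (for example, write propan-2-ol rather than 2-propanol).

The longest carbon chain is 11 atoms: the parent is undecane.
Choose the numbering such that the substituent locant set {2,4,5,6} is lower than {6,7,8,10} at the first point of difference.
This places a bromo group at C-5; chloro groups at C-2 and C-4; an iodo group at C-6.
Prefixes are listed alphabetically: bromo, chloro, iodo.
The name is 5-bromo-2,4-dichloro-6-iodoundecane.

5-bromo-2,4-dichloro-6-iodoundecane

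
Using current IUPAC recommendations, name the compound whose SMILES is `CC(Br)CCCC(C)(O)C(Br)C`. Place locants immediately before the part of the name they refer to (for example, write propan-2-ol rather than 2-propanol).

The longest carbon chain that includes the –OH group has 8 carbons, so the parent hydride is octane.
The highest-priority functional group is an alcohol (–OH), so the name ends in -ol.
Choose the numbering such that numbering from this end puts the hydroxyl group at C-3 rather than C-6.
With this numbering: the hydroxyl at C-3; bromo groups at C-2 and C-7; a methyl group at C-3.
Substituent prefixes are cited in alphabetical order (multiplying prefixes like di-/tri- are ignored for ordering).
The name is 2,7-dibromo-3-methyloctan-3-ol.

2,7-dibromo-3-methyloctan-3-ol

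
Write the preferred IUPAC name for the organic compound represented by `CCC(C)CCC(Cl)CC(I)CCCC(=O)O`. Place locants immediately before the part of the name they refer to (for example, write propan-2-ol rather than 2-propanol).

7-chloro-5-iodo-10-methyldodecanoic acid

The longest chain bearing the –COOH group is 12 carbons long (dodecane).
A carboxylic acid (terminal –COOH) is the principal characteristic group, giving the suffix -oic acid.
Number the chain so that the carboxylic acid carbon is C-1 by definition.
This places a chloro group at C-7; an iodo group at C-5; a methyl group at C-10.
The substituents are ordered alphabetically, ignoring any di-/tri- multipliers.
Putting it together: 7-chloro-5-iodo-10-methyldodecanoic acid.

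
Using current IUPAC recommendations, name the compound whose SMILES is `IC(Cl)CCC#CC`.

Counting along the main chain through the multiple bond gives 6 carbons: the parent is hexane.
There is one C≡C triple bond, indicated by the ending -yne.
Number the chain so that numbering from this end puts the triple bond at C-2 rather than C-4.
That gives the triple bond between C-2 and C-3; a chloro group at C-6; an iodo group at C-6.
The substituents are ordered alphabetically, ignoring any di-/tri- multipliers.
Assembling the pieces gives 6-chloro-6-iodohex-2-yne.

6-chloro-6-iodohex-2-yne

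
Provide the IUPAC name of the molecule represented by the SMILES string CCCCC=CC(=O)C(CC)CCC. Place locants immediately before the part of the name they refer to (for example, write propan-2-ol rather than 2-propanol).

4-ethylundec-6-en-5-one

The longest carbon chain that includes the carbonyl and the multiple bond has 11 carbons, so the parent hydride is undecane.
The principal characteristic group is a ketone (C=O on an internal carbon), named with the suffix -one.
There is one C=C double bond, indicated by the ending -ene.
Number the chain so that numbering from this end puts the carbonyl group at C-5 rather than C-7.
This places the carbonyl at C-5; the double bond between C-6 and C-7; an ethyl group at C-4.
Assembling the pieces gives 4-ethylundec-6-en-5-one.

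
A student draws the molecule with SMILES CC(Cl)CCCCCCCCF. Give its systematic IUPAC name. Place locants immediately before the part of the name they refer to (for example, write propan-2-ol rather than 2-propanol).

9-chloro-1-fluorodecane

The longest continuous carbon chain has 10 atoms, so the parent hydride is decane.
Number the chain so that the substituent locant set {1,9} is lower than {2,10} at the first point of difference.
This places a chloro group at C-9; a fluoro group at C-1.
Substituent prefixes are cited in alphabetical order (multiplying prefixes like di-/tri- are ignored for ordering).
Assembling the pieces gives 9-chloro-1-fluorodecane.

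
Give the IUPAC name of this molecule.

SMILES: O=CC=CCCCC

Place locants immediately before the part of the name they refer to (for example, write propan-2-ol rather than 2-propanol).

hept-2-enal

The longest chain bearing the –CHO group and the multiple bond is 7 carbons long (heptane).
The highest-priority functional group is an aldehyde (terminal –CHO), so the name ends in -al.
A C=C double bond in the chain gives the infix -ene-.
Number the chain so that the aldehyde carbon is C-1 by definition.
This places the double bond between C-2 and C-3.
Assembling the pieces gives hept-2-enal.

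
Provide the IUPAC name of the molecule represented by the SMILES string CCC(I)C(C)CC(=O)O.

4-iodo-3-methylhexanoic acid

The longest chain bearing the –COOH group is 6 carbons long (hexane).
The principal characteristic group is a carboxylic acid (terminal –COOH), named with the suffix -oic acid.
Choose the numbering such that the carboxylic acid carbon is C-1 by definition.
That gives an iodo group at C-4; a methyl group at C-3.
The substituents are ordered alphabetically, ignoring any di-/tri- multipliers.
Putting it together: 4-iodo-3-methylhexanoic acid.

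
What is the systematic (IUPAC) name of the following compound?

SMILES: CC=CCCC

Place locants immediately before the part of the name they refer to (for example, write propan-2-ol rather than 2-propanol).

hex-2-ene

Counting along the main chain through the multiple bond gives 6 carbons: the parent is hexane.
There is one C=C double bond, indicated by the ending -ene.
The numbering direction is chosen so that numbering from this end puts the double bond at C-2 rather than C-4.
With this numbering: the double bond between C-2 and C-3.
The name is hex-2-ene.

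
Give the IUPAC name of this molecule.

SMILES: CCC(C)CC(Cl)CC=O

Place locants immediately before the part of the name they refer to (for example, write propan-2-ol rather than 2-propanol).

The longest chain bearing the –CHO group is 7 carbons long (heptane).
An aldehyde (terminal –CHO) is the principal characteristic group, giving the suffix -al.
Number the chain so that the aldehyde carbon is C-1 by definition.
That gives a chloro group at C-3; a methyl group at C-5.
The substituents are ordered alphabetically, ignoring any di-/tri- multipliers.
Assembling the pieces gives 3-chloro-5-methylheptanal.

3-chloro-5-methylheptanal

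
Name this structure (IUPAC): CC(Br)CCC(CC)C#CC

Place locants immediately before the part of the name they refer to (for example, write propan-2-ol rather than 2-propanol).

The longest chain bearing the multiple bond is 8 carbons long (octane).
A C≡C triple bond in the chain gives the infix -yne-.
Choose the numbering such that numbering from this end puts the triple bond at C-2 rather than C-6.
This places the triple bond between C-2 and C-3; a bromo group at C-7; an ethyl group at C-4.
The substituents are ordered alphabetically, ignoring any di-/tri- multipliers.
Assembling the pieces gives 7-bromo-4-ethyloct-2-yne.

7-bromo-4-ethyloct-2-yne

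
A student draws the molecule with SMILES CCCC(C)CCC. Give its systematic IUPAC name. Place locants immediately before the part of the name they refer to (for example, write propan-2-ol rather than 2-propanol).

4-methylheptane

The parent chain contains 7 carbons (heptane).
The molecule is symmetric, so either numbering direction gives the same locants.
That gives a methyl group at C-4.
Assembling the pieces gives 4-methylheptane.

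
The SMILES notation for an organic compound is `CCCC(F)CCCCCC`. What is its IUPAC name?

4-fluorodecane

The longest continuous carbon chain has 10 atoms, so the parent hydride is decane.
Number the chain so that the substituent locant set {4} is lower than {7} at the first point of difference.
With this numbering: a fluoro group at C-4.
Putting it together: 4-fluorodecane.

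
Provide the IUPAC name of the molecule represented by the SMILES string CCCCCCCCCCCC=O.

dodecanal

The longest carbon chain that includes the –CHO group has 12 carbons, so the parent hydride is dodecane.
The principal characteristic group is an aldehyde (terminal –CHO), named with the suffix -al.
Choose the numbering such that the aldehyde carbon is C-1 by definition.
The name is dodecanal.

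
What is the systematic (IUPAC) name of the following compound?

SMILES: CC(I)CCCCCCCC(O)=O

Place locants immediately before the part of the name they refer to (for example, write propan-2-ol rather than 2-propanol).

Counting along the main chain through the –COOH group gives 10 carbons: the parent is decane.
A carboxylic acid (terminal –COOH) is the principal characteristic group, giving the suffix -oic acid.
Choose the numbering such that the carboxylic acid carbon is C-1 by definition.
With this numbering: an iodo group at C-9.
Putting it together: 9-iododecanoic acid.

9-iododecanoic acid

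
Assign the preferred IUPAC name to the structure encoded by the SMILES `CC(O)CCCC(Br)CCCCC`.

The longest carbon chain that includes the –OH group has 11 carbons, so the parent hydride is undecane.
The highest-priority functional group is an alcohol (–OH), so the name ends in -ol.
Number the chain so that numbering from this end puts the hydroxyl group at C-2 rather than C-10.
With this numbering: the hydroxyl at C-2; a bromo group at C-6.
Putting it together: 6-bromoundecan-2-ol.

6-bromoundecan-2-ol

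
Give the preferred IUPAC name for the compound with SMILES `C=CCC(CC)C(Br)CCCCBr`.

The longest chain bearing the multiple bond is 9 carbons long (nonane).
There is one C=C double bond, indicated by the ending -ene.
Choose the numbering such that numbering from this end puts the double bond at C-1 rather than C-8.
That gives the double bond between C-1 and C-2; bromo groups at C-5 and C-9; an ethyl group at C-4.
The substituents are ordered alphabetically, ignoring any di-/tri- multipliers.
Assembling the pieces gives 5,9-dibromo-4-ethylnon-1-ene.

5,9-dibromo-4-ethylnon-1-ene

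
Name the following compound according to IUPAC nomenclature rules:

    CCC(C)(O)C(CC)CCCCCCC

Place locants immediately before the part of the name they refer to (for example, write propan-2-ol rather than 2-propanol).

The longest carbon chain that includes the –OH group has 11 carbons, so the parent hydride is undecane.
The principal characteristic group is an alcohol (–OH), named with the suffix -ol.
The numbering direction is chosen so that numbering from this end puts the hydroxyl group at C-3 rather than C-9.
With this numbering: the hydroxyl at C-3; an ethyl group at C-4; a methyl group at C-3.
Substituent prefixes are cited in alphabetical order (multiplying prefixes like di-/tri- are ignored for ordering).
The name is 4-ethyl-3-methylundecan-3-ol.

4-ethyl-3-methylundecan-3-ol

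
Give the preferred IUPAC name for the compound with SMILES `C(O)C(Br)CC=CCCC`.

2-bromooct-4-en-1-ol

Counting along the main chain through the –OH group and the multiple bond gives 8 carbons: the parent is octane.
The highest-priority functional group is an alcohol (–OH), so the name ends in -ol.
A C=C double bond in the chain gives the infix -ene-.
Choose the numbering such that numbering from this end puts the hydroxyl group at C-1 rather than C-8.
That gives the hydroxyl at C-1; the double bond between C-4 and C-5; a bromo group at C-2.
Putting it together: 2-bromooct-4-en-1-ol.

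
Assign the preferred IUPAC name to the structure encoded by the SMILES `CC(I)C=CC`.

4-iodopent-2-ene

The longest carbon chain that includes the multiple bond has 5 carbons, so the parent hydride is pentane.
There is one C=C double bond, indicated by the ending -ene.
The numbering direction is chosen so that numbering from this end puts the double bond at C-2 rather than C-3.
This places the double bond between C-2 and C-3; an iodo group at C-4.
Putting it together: 4-iodopent-2-ene.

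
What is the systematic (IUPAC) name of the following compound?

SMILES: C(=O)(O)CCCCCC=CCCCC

The longest carbon chain that includes the –COOH group and the multiple bond has 12 carbons, so the parent hydride is dodecane.
The principal characteristic group is a carboxylic acid (terminal –COOH), named with the suffix -oic acid.
There is one C=C double bond, indicated by the ending -ene.
The numbering direction is chosen so that the carboxylic acid carbon is C-1 by definition.
This places the double bond between C-7 and C-8.
Assembling the pieces gives dodec-7-enoic acid.

dodec-7-enoic acid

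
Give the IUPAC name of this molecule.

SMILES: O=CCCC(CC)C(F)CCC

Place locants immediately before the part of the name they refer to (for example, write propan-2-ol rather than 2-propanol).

The longest carbon chain that includes the –CHO group has 8 carbons, so the parent hydride is octane.
The highest-priority functional group is an aldehyde (terminal –CHO), so the name ends in -al.
Choose the numbering such that the aldehyde carbon is C-1 by definition.
With this numbering: an ethyl group at C-4; a fluoro group at C-5.
Substituent prefixes are cited in alphabetical order (multiplying prefixes like di-/tri- are ignored for ordering).
Putting it together: 4-ethyl-5-fluorooctanal.

4-ethyl-5-fluorooctanal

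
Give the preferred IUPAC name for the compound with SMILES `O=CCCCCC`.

hexanal

The longest carbon chain that includes the –CHO group has 6 carbons, so the parent hydride is hexane.
The principal characteristic group is an aldehyde (terminal –CHO), named with the suffix -al.
The numbering direction is chosen so that the aldehyde carbon is C-1 by definition.
Assembling the pieces gives hexanal.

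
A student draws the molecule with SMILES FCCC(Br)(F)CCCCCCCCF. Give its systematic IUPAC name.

The parent chain contains 11 carbons (undecane).
The numbering direction is chosen so that the substituent locant set {1,3,3,11} is lower than {1,9,9,11} at the first point of difference.
This places a bromo group at C-3; fluoro groups at C-1 and C-3 and C-11.
Prefixes are listed alphabetically: bromo, fluoro.
The name is 3-bromo-1,3,11-trifluoroundecane.

3-bromo-1,3,11-trifluoroundecane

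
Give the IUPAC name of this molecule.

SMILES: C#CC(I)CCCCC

Counting along the main chain through the multiple bond gives 8 carbons: the parent is octane.
There is one C≡C triple bond, indicated by the ending -yne.
Number the chain so that numbering from this end puts the triple bond at C-1 rather than C-7.
With this numbering: the triple bond between C-1 and C-2; an iodo group at C-3.
Assembling the pieces gives 3-iodooct-1-yne.

3-iodooct-1-yne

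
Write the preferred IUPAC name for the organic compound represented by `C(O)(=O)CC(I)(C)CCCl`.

The longest chain bearing the –COOH group is 5 carbons long (pentane).
A carboxylic acid (terminal –COOH) is the principal characteristic group, giving the suffix -oic acid.
Number the chain so that the carboxylic acid carbon is C-1 by definition.
With this numbering: a chloro group at C-5; an iodo group at C-3; a methyl group at C-3.
Substituent prefixes are cited in alphabetical order (multiplying prefixes like di-/tri- are ignored for ordering).
Assembling the pieces gives 5-chloro-3-iodo-3-methylpentanoic acid.

5-chloro-3-iodo-3-methylpentanoic acid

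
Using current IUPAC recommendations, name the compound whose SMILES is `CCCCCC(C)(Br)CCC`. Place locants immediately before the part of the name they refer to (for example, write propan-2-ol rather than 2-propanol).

4-bromo-4-methylnonane

The longest carbon chain is 9 atoms: the parent is nonane.
Choose the numbering such that the substituent locant set {4,4} is lower than {6,6} at the first point of difference.
With this numbering: a bromo group at C-4; a methyl group at C-4.
Prefixes are listed alphabetically: bromo, methyl.
Putting it together: 4-bromo-4-methylnonane.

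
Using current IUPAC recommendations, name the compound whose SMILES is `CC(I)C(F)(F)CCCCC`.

The longest carbon chain is 8 atoms: the parent is octane.
Number the chain so that the substituent locant set {2,3,3} is lower than {6,6,7} at the first point of difference.
That gives two fluoro groups at C-3; an iodo group at C-2.
Substituent prefixes are cited in alphabetical order (multiplying prefixes like di-/tri- are ignored for ordering).
Assembling the pieces gives 3,3-difluoro-2-iodooctane.

3,3-difluoro-2-iodooctane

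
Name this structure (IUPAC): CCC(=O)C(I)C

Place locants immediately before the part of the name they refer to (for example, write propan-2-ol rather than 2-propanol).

2-iodopentan-3-one

Counting along the main chain through the carbonyl gives 5 carbons: the parent is pentane.
The highest-priority functional group is a ketone (C=O on an internal carbon), so the name ends in -one.
Choose the numbering such that the substituent locant set {2} is lower than {4} at the first point of difference.
This places the carbonyl at C-3; an iodo group at C-2.
Assembling the pieces gives 2-iodopentan-3-one.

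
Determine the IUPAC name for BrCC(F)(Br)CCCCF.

The longest carbon chain is 6 atoms: the parent is hexane.
Number the chain so that the substituent locant set {1,2,2,6} is lower than {1,5,5,6} at the first point of difference.
With this numbering: bromo groups at C-1 and C-2; fluoro groups at C-2 and C-6.
Substituent prefixes are cited in alphabetical order (multiplying prefixes like di-/tri- are ignored for ordering).
Assembling the pieces gives 1,2-dibromo-2,6-difluorohexane.

1,2-dibromo-2,6-difluorohexane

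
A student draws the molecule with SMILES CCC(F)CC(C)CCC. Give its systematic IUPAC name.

3-fluoro-5-methyloctane

The parent chain contains 8 carbons (octane).
Choose the numbering such that the substituent locant set {3,5} is lower than {4,6} at the first point of difference.
This places a fluoro group at C-3; a methyl group at C-5.
The substituents are ordered alphabetically, ignoring any di-/tri- multipliers.
Putting it together: 3-fluoro-5-methyloctane.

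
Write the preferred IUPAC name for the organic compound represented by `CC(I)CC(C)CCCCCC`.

The longest carbon chain is 10 atoms: the parent is decane.
Choose the numbering such that the substituent locant set {2,4} is lower than {7,9} at the first point of difference.
That gives an iodo group at C-2; a methyl group at C-4.
Substituent prefixes are cited in alphabetical order (multiplying prefixes like di-/tri- are ignored for ordering).
Assembling the pieces gives 2-iodo-4-methyldecane.

2-iodo-4-methyldecane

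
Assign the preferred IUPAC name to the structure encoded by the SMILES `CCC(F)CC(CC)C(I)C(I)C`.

The longest carbon chain is 8 atoms: the parent is octane.
Number the chain so that the substituent locant set {2,3,4,6} is lower than {3,5,6,7} at the first point of difference.
This places an ethyl group at C-4; a fluoro group at C-6; iodo groups at C-2 and C-3.
The substituents are ordered alphabetically, ignoring any di-/tri- multipliers.
The name is 4-ethyl-6-fluoro-2,3-diiodooctane.

4-ethyl-6-fluoro-2,3-diiodooctane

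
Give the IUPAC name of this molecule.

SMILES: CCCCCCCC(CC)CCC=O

The longest carbon chain that includes the –CHO group has 11 carbons, so the parent hydride is undecane.
The highest-priority functional group is an aldehyde (terminal –CHO), so the name ends in -al.
Choose the numbering such that the aldehyde carbon is C-1 by definition.
This places an ethyl group at C-4.
Assembling the pieces gives 4-ethylundecanal.

4-ethylundecanal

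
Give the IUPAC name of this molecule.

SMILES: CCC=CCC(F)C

Counting along the main chain through the multiple bond gives 7 carbons: the parent is heptane.
There is one C=C double bond, indicated by the ending -ene.
Number the chain so that numbering from this end puts the double bond at C-3 rather than C-4.
With this numbering: the double bond between C-3 and C-4; a fluoro group at C-6.
The name is 6-fluorohept-3-ene.

6-fluorohept-3-ene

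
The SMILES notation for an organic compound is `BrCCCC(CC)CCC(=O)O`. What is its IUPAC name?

The longest carbon chain that includes the –COOH group has 7 carbons, so the parent hydride is heptane.
A carboxylic acid (terminal –COOH) is the principal characteristic group, giving the suffix -oic acid.
Number the chain so that the carboxylic acid carbon is C-1 by definition.
This places a bromo group at C-7; an ethyl group at C-4.
Prefixes are listed alphabetically: bromo, ethyl.
Putting it together: 7-bromo-4-ethylheptanoic acid.

7-bromo-4-ethylheptanoic acid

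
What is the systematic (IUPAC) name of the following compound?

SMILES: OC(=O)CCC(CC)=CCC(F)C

Counting along the main chain through the –COOH group and the multiple bond gives 8 carbons: the parent is octane.
The principal characteristic group is a carboxylic acid (terminal –COOH), named with the suffix -oic acid.
A C=C double bond in the chain gives the infix -ene-.
Choose the numbering such that the carboxylic acid carbon is C-1 by definition.
That gives the double bond between C-4 and C-5; an ethyl group at C-4; a fluoro group at C-7.
Prefixes are listed alphabetically: ethyl, fluoro.
The name is 4-ethyl-7-fluorooct-4-enoic acid.

4-ethyl-7-fluorooct-4-enoic acid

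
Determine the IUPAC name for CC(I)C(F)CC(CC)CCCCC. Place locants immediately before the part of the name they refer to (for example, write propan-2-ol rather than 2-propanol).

5-ethyl-3-fluoro-2-iododecane

The parent chain contains 10 carbons (decane).
The numbering direction is chosen so that the substituent locant set {2,3,5} is lower than {6,8,9} at the first point of difference.
That gives an ethyl group at C-5; a fluoro group at C-3; an iodo group at C-2.
Prefixes are listed alphabetically: ethyl, fluoro, iodo.
The name is 5-ethyl-3-fluoro-2-iododecane.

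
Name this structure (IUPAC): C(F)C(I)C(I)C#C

5-fluoro-3,4-diiodopent-1-yne

The longest chain bearing the multiple bond is 5 carbons long (pentane).
A C≡C triple bond in the chain gives the infix -yne-.
The numbering direction is chosen so that numbering from this end puts the triple bond at C-1 rather than C-4.
That gives the triple bond between C-1 and C-2; a fluoro group at C-5; iodo groups at C-3 and C-4.
The substituents are ordered alphabetically, ignoring any di-/tri- multipliers.
The name is 5-fluoro-3,4-diiodopent-1-yne.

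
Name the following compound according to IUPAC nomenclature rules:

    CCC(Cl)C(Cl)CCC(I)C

5,6-dichloro-2-iodooctane

The longest carbon chain is 8 atoms: the parent is octane.
Choose the numbering such that the substituent locant set {2,5,6} is lower than {3,4,7} at the first point of difference.
This places chloro groups at C-5 and C-6; an iodo group at C-2.
Prefixes are listed alphabetically: chloro, iodo.
Assembling the pieces gives 5,6-dichloro-2-iodooctane.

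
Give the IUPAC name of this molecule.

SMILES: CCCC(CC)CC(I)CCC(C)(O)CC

8-ethyl-6-iodo-3-methylundecan-3-ol

Counting along the main chain through the –OH group gives 11 carbons: the parent is undecane.
An alcohol (–OH) is the principal characteristic group, giving the suffix -ol.
Choose the numbering such that numbering from this end puts the hydroxyl group at C-3 rather than C-9.
With this numbering: the hydroxyl at C-3; an ethyl group at C-8; an iodo group at C-6; a methyl group at C-3.
Prefixes are listed alphabetically: ethyl, iodo, methyl.
Assembling the pieces gives 8-ethyl-6-iodo-3-methylundecan-3-ol.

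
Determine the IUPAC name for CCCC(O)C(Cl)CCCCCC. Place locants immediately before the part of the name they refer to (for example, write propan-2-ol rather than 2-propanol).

The longest carbon chain that includes the –OH group has 11 carbons, so the parent hydride is undecane.
The principal characteristic group is an alcohol (–OH), named with the suffix -ol.
The numbering direction is chosen so that numbering from this end puts the hydroxyl group at C-4 rather than C-8.
That gives the hydroxyl at C-4; a chloro group at C-5.
Assembling the pieces gives 5-chloroundecan-4-ol.

5-chloroundecan-4-ol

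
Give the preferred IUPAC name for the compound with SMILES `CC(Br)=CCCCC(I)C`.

2-bromo-7-iodooct-2-ene

Counting along the main chain through the multiple bond gives 8 carbons: the parent is octane.
A C=C double bond in the chain gives the infix -ene-.
Choose the numbering such that numbering from this end puts the double bond at C-2 rather than C-6.
That gives the double bond between C-2 and C-3; a bromo group at C-2; an iodo group at C-7.
The substituents are ordered alphabetically, ignoring any di-/tri- multipliers.
Putting it together: 2-bromo-7-iodooct-2-ene.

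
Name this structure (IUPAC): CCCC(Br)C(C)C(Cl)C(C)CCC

The longest continuous carbon chain has 10 atoms, so the parent hydride is decane.
Choose the numbering such that the locant sets are identical either way, so the alphabetically earlier bromo substituent takes the lower locant (4 rather than 7).
With this numbering: a bromo group at C-4; a chloro group at C-6; methyl groups at C-5 and C-7.
The substituents are ordered alphabetically, ignoring any di-/tri- multipliers.
The name is 4-bromo-6-chloro-5,7-dimethyldecane.

4-bromo-6-chloro-5,7-dimethyldecane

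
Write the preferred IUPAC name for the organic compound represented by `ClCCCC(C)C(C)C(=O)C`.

The longest carbon chain that includes the carbonyl has 7 carbons, so the parent hydride is heptane.
The highest-priority functional group is a ketone (C=O on an internal carbon), so the name ends in -one.
The numbering direction is chosen so that numbering from this end puts the carbonyl group at C-2 rather than C-6.
With this numbering: the carbonyl at C-2; a chloro group at C-7; methyl groups at C-3 and C-4.
Substituent prefixes are cited in alphabetical order (multiplying prefixes like di-/tri- are ignored for ordering).
The name is 7-chloro-3,4-dimethylheptan-2-one.

7-chloro-3,4-dimethylheptan-2-one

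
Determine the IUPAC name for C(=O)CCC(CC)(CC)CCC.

4,4-diethylheptanal

The longest carbon chain that includes the –CHO group has 7 carbons, so the parent hydride is heptane.
The principal characteristic group is an aldehyde (terminal –CHO), named with the suffix -al.
Choose the numbering such that the aldehyde carbon is C-1 by definition.
This places two ethyl groups at C-4.
Putting it together: 4,4-diethylheptanal.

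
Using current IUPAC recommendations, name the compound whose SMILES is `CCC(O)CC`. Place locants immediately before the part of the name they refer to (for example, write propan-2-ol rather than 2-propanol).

pentan-3-ol

The longest chain bearing the –OH group is 5 carbons long (pentane).
An alcohol (–OH) is the principal characteristic group, giving the suffix -ol.
The molecule is symmetric, so either numbering direction gives the same locants.
With this numbering: the hydroxyl at C-3.
Assembling the pieces gives pentan-3-ol.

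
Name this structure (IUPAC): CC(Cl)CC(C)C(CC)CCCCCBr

The longest carbon chain is 10 atoms: the parent is decane.
The numbering direction is chosen so that the substituent locant set {1,6,7,9} is lower than {2,4,5,10} at the first point of difference.
With this numbering: a bromo group at C-1; a chloro group at C-9; an ethyl group at C-6; a methyl group at C-7.
Prefixes are listed alphabetically: bromo, chloro, ethyl, methyl.
The name is 1-bromo-9-chloro-6-ethyl-7-methyldecane.

1-bromo-9-chloro-6-ethyl-7-methyldecane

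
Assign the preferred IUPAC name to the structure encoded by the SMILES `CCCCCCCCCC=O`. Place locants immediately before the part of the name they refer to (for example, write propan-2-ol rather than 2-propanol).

The longest chain bearing the –CHO group is 10 carbons long (decane).
The principal characteristic group is an aldehyde (terminal –CHO), named with the suffix -al.
The numbering direction is chosen so that the aldehyde carbon is C-1 by definition.
Assembling the pieces gives decanal.

decanal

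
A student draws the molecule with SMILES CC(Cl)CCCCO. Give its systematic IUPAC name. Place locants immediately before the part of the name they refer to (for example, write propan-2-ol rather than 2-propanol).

Counting along the main chain through the –OH group gives 6 carbons: the parent is hexane.
An alcohol (–OH) is the principal characteristic group, giving the suffix -ol.
Choose the numbering such that numbering from this end puts the hydroxyl group at C-1 rather than C-6.
This places the hydroxyl at C-1; a chloro group at C-5.
The name is 5-chlorohexan-1-ol.

5-chlorohexan-1-ol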